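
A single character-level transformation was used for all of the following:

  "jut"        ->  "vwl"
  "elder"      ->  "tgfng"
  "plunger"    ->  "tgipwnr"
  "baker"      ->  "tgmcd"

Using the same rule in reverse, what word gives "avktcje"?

Two steps: reverse the string, then apply a Caesar shift of +2.
Decoding avktcje: shift back: a−2=y, v−2=t, k−2=i, t−2=r, c−2=a, j−2=h, e−2=c → ytirahc; then reverse → charity.

charity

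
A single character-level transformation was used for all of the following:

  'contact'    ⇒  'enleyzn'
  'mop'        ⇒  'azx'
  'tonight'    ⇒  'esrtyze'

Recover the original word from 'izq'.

The output letters match the input read backwards, each shifted +11: contact reversed is tcatnoc. Two steps: reverse the string, then apply a Caesar shift of +11.
Decoding izq: shift back: i−11=x, z−11=o, q−11=f → xof; then reverse → fox.

fox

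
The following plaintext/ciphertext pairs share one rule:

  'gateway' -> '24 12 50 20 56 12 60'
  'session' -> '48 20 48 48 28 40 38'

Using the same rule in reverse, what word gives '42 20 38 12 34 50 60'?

g(#7)→24 and a(#1)→12: differences scale by 2, so n = 2·pos + 10. With a=1..z=26, the number is 2·pos + 10.
Reversing it on 42 20 38 12 34 50 60: 42→(42−10)÷2=16=p, 20→(20−10)÷2=5=e, 38→(38−10)÷2=14=n, 12→(12−10)÷2=1=a, 34→(34−10)÷2=12=l, 50→(50−10)÷2=20=t, 60→(60−10)÷2=25=y.

penalty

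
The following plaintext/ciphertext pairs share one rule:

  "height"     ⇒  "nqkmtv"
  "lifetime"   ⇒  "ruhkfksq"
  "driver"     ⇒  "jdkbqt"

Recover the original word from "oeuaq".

Shifts by position in height: pos 0: h→n (+6), pos 1: e→q (+12), pos 2: i→k (+2), pos 3: g→m (+6), pos 4: h→t (+12), pos 5: t→v (+2) — repeating every 3. It's a Vigenère-style cipher with numeric key [6,12,2]: position i shifts by key[i mod 3].
Undoing it on oeuaq: o−6=i, e−12=s, u−2=s, a−6=u, q−12=e.

issue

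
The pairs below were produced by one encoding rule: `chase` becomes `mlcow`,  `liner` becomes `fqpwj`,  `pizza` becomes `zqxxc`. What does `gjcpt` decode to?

grant

c(2)→m(12) and h(7)→l(11) fit y≡5x+2 (mod 26); the inverse of 5 mod 26 is 21. Each letter's alphabet position (a=0..z=25) is mapped through 5·x+2 mod 26 — an affine cipher.
Undoing it on gjcpt: g(6)→21·(6−2)≡6=g; j(9)→21·(9−2)≡17=r; c(2)→21·(2−2)≡0=a; p(15)→21·(15−2)≡13=n; t(19)→21·(19−2)≡19=t (all mod 26).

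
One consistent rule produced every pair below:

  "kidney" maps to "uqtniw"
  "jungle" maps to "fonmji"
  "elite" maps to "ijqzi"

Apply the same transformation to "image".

This is an affine cipher: with a=0,…,z=25, each position x becomes (15x+0) mod 26.
Applying it to image: i(8)→15·8+0≡16=q; m(12)→15·12+0≡24=y; a(0)→15·0+0≡0=a; g(6)→15·6+0≡12=m; e(4)→15·4+0≡8=i (all mod 26).

qyami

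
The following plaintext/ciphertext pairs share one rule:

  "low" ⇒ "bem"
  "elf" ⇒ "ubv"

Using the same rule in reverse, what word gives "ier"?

Compare letters: l→b is +16, o→e is +16, w→m is +16 — a constant shift. This is a Caesar cipher with shift 16.
Decoding ier: i−16=s, e−16=o, r−16=b.

sob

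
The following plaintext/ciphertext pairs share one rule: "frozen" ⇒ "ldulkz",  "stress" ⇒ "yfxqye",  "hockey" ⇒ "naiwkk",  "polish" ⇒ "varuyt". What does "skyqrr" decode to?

myself

Shifts by position in frozen: pos 0: f→l (+6), pos 1: r→d (+12), pos 2: o→u (+6), pos 3: z→l (+12) — repeating every 2. The shifts repeat in a cycle of length 2: positions 0,1,… shift by +6, +12, then the pattern repeats.
Decoding skyqrr: s−6=m, k−12=y, y−6=s, q−12=e, r−6=l, r−12=f.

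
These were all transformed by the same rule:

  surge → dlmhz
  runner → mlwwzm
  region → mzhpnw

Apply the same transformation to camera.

rjfzmj

s(18)→d(3) and u(20)→l(11) fit y≡17x+9 (mod 26); the inverse of 17 mod 26 is 23. Treating letters as 0–25, the rule is x ↦ 17x + 9 (mod 26).
For camera: c(2)→17·2+9≡17=r; a(0)→17·0+9≡9=j; m(12)→17·12+9≡5=f; e(4)→17·4+9≡25=z; r(17)→17·17+9≡12=m; a(0)→17·0+9≡9=j (all mod 26).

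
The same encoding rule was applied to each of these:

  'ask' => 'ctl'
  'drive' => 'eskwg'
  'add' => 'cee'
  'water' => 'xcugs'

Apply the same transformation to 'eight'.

gkhiu

The shift depends on letter class: consonant s→t is +1, but vowel a→c is +2. Vowels shift forward by 2 and consonants shift forward by 1.
On eight: e(vowel)+2=g, i(vowel)+2=k, g(cons)+1=h, h(cons)+1=i, t(cons)+1=u.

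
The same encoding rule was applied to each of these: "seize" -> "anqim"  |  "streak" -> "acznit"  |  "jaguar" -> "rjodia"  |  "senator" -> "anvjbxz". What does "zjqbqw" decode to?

The shifts repeat in a cycle of length 2: positions 0,1,… shift by +8, +9, then the pattern repeats.
Undoing it on zjqbqw: z−8=r, j−9=a, q−8=i, b−9=s, q−8=i, w−9=n.

raisin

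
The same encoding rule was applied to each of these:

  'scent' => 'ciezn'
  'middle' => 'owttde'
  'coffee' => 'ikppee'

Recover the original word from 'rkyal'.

s(18)→c(2) and c(2)→i(8) fit y≡11x+12 (mod 26); the inverse of 11 mod 26 is 19. Treating letters as 0–25, the rule is x ↦ 11x + 12 (mod 26).
Reversing it on rkyal: r(17)→19·(17−12)≡17=r; k(10)→19·(10−12)≡14=o; y(24)→19·(24−12)≡20=u; a(0)→19·(0−12)≡6=g; l(11)→19·(11−12)≡7=h (all mod 26).

rough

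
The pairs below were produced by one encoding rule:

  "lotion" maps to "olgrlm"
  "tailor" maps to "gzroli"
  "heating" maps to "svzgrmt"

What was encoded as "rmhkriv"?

Each pair mirrors across the alphabet (l↔o, o↔l, t↔g): positions sum to 25. This is the alphabet-reversal cipher (Atbash): a becomes z, b becomes y, etc.
Decoding rmhkriv: r↔i, m↔n, h↔s, k↔p, r↔i, i↔r, v↔e.

inspire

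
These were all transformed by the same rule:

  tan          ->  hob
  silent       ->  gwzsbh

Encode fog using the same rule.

Compare letters: t→h is +14, a→o is +14, n→b is +14 — a constant shift. Every letter moves 14 places later in the alphabet, wrapping around z→a.
For fog: f+14=t, o+14=c, g+14=u.

tcu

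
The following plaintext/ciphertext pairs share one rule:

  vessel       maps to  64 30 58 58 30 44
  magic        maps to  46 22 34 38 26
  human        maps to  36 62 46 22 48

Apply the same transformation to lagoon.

44 22 34 50 50 48

v(#22)→64 and e(#5)→30: differences scale by 2, so n = 2·pos + 20. The formula is n = 2×(alphabet index, a=1) + 20.
Applying it to lagoon: l=12→44, a=1→22, g=7→34, o=15→50, o=15→50, n=14→48.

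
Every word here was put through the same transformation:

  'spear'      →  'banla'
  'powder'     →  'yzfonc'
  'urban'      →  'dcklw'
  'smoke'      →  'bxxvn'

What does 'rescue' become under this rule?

Shifts by position in spear: pos 0: s→b (+9), pos 1: p→a (+11), pos 2: e→n (+9), pos 3: a→l (+11) — repeating every 2. It's a Vigenère-style cipher with numeric key [9,11]: position i shifts by key[i mod 2].
On rescue: r+9=a, e+11=p, s+9=b, c+11=n, u+9=d, e+11=p.

apbndp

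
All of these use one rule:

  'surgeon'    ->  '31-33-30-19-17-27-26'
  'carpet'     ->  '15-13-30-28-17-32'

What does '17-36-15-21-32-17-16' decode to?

s is letter #19 and maps to 31: an offset of 12. Letters become their 1-based position plus 12 (so a→13, b→14, …).
Reversing it on 17-36-15-21-32-17-16: 17→(17−12)÷1=5=e, 36→(36−12)÷1=24=x, 15→(15−12)÷1=3=c, 21→(21−12)÷1=9=i, 32→(32−12)÷1=20=t, 17→(17−12)÷1=5=e, 16→(16−12)÷1=4=d.

excited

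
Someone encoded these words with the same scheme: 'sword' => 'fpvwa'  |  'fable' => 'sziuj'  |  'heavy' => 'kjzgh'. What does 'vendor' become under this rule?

s(18)→f(5) and w(22)→p(15) fit y≡9x+25 (mod 26); the inverse of 9 mod 26 is 3. Treating letters as 0–25, the rule is x ↦ 9x + 25 (mod 26).
On vendor: v(21)→9·21+25≡6=g; e(4)→9·4+25≡9=j; n(13)→9·13+25≡12=m; d(3)→9·3+25≡0=a; o(14)→9·14+25≡21=v; r(17)→9·17+25≡22=w (all mod 26).

gjmavw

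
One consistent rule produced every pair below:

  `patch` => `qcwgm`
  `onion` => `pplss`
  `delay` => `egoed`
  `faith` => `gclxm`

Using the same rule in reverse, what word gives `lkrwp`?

kiosk

Each letter shifts forward by (position + 1), i.e. 1, 2, 3, … — the shift grows by one for each successive letter.
Undoing it on lkrwp: l−1=k, k−2=i, r−3=o, w−4=s, p−5=k.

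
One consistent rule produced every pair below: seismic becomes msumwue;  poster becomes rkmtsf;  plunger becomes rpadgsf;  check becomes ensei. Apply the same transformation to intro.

Each letter's alphabet position (a=0..z=25) is mapped through 7·x+16 mod 26 — an affine cipher.
Applying it to intro: i(8)→7·8+16≡20=u; n(13)→7·13+16≡3=d; t(19)→7·19+16≡19=t; r(17)→7·17+16≡5=f; o(14)→7·14+16≡10=k (all mod 26).

udtfk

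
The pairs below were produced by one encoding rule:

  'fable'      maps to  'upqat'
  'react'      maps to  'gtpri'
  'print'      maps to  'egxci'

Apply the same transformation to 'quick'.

fjxrz

Compare letters: f→u is +15, a→p is +15, b→q is +15 — a constant shift. It's a constant shift of +15 (ROT15).
For quick: q+15=f, u+15=j, i+15=x, c+15=r, k+15=z.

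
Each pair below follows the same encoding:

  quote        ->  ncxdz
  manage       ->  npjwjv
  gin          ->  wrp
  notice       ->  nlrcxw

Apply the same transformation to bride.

The output letters match the input read backwards, each shifted +9: quote reversed is etouq. Two steps: reverse the string, then apply a Caesar shift of +9.
For bride: reverse → edirb; then shift: e+9=n, d+9=m, i+9=r, r+9=a, b+9=k.

nmrak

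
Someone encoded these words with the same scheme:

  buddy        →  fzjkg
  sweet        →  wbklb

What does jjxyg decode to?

ferry

Letter i (0-indexed) is shifted by i+4, so successive shifts are 4, 5, 6, ….
Undoing it on jjxyg: j−4=f, j−5=e, x−6=r, y−7=r, g−8=y.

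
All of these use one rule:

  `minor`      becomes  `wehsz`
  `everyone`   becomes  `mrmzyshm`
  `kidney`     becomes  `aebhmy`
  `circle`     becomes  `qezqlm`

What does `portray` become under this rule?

This is an affine cipher: with a=0,…,z=25, each position x becomes (11x+20) mod 26.
Applying it to portray: p(15)→11·15+20≡3=d; o(14)→11·14+20≡18=s; r(17)→11·17+20≡25=z; t(19)→11·19+20≡21=v; r(17)→11·17+20≡25=z; a(0)→11·0+20≡20=u; y(24)→11·24+20≡24=y (all mod 26).

dszvzuy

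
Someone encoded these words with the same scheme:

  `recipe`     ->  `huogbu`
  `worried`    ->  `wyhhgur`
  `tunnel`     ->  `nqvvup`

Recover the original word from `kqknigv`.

sustain

r(17)→h(7) and e(4)→u(20) fit y≡3x+8 (mod 26); the inverse of 3 mod 26 is 9. This is an affine cipher: with a=0,…,z=25, each position x becomes (3x+8) mod 26.
Decoding kqknigv: k(10)→9·(10−8)≡18=s; q(16)→9·(16−8)≡20=u; k(10)→9·(10−8)≡18=s; n(13)→9·(13−8)≡19=t; i(8)→9·(8−8)≡0=a; g(6)→9·(6−8)≡8=i; v(21)→9·(21−8)≡13=n (all mod 26).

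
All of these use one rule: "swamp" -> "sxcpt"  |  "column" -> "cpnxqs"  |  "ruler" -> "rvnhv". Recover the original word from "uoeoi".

uncle

In swamp: s→s is +0, w→x is +1, a→c is +2, m→p is +3 — the shift increases by 1 each position. Each letter shifts forward by its position index (0, 1, 2, …) — the shift grows by one for each successive letter.
Reversing it on uoeoi: u−0=u, o−1=n, e−2=c, o−3=l, i−4=e.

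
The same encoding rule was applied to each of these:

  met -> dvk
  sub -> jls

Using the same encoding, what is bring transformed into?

Every letter moves 17 places later in the alphabet, wrapping around z→a.
Applying it to bring: b+17=s, r+17=i, i+17=z, n+17=e, g+17=x.

sizex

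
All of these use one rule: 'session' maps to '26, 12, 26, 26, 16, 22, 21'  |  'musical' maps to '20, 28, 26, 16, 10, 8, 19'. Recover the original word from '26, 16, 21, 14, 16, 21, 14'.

s is letter #19 and maps to 26: an offset of 7. The number is (letter's place in the alphabet, a=1) + 7.
Undoing it on 26, 16, 21, 14, 16, 21, 14: 26→(26−7)÷1=19=s, 16→(16−7)÷1=9=i, 21→(21−7)÷1=14=n, 14→(14−7)÷1=7=g, 16→(16−7)÷1=9=i, 21→(21−7)÷1=14=n, 14→(14−7)÷1=7=g.

singing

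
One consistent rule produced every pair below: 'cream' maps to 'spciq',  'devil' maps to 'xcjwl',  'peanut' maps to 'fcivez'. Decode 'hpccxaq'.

c(2)→s(18) and r(17)→p(15) fit y≡5x+8 (mod 26); the inverse of 5 mod 26 is 21. This is an affine cipher: with a=0,…,z=25, each position x becomes (5x+8) mod 26.
Undoing it on hpccxaq: h(7)→21·(7−8)≡5=f; p(15)→21·(15−8)≡17=r; c(2)→21·(2−8)≡4=e; c(2)→21·(2−8)≡4=e; x(23)→21·(23−8)≡3=d; a(0)→21·(0−8)≡14=o; q(16)→21·(16−8)≡12=m (all mod 26).

freedom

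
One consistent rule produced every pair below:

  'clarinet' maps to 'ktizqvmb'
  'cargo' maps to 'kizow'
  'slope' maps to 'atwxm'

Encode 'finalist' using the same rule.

Compare letters: c→k is +8, l→t is +8, a→i is +8 — a constant shift. This is a Caesar cipher with shift 8.
Applying it to finalist: f+8=n, i+8=q, n+8=v, a+8=i, l+8=t, i+8=q, s+8=a, t+8=b.

nqvitqab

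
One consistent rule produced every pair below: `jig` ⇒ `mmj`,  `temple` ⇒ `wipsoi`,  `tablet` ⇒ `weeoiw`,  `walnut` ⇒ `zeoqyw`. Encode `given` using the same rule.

jmyiq

The shift depends on letter class: consonant j→m is +3, but vowel i→m is +4. Two shifts are in play — +4 for a/e/i/o/u, +3 for every other letter.
On given: g(cons)+3=j, i(vowel)+4=m, v(cons)+3=y, e(vowel)+4=i, n(cons)+3=q.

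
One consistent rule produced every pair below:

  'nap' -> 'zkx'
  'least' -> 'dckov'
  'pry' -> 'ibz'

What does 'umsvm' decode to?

The output letters match the input read backwards, each shifted +10: nap reversed is pan. Read the word backwards and shift each letter +10.
Reversing it on umsvm: shift back: u−10=k, m−10=c, s−10=i, v−10=l, m−10=c → kcilc; then reverse → click.

click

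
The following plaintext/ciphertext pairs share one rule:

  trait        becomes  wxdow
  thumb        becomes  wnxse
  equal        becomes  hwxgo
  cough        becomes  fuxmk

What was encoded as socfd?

pizza

Shifts by position in trait: pos 0: t→w (+3), pos 1: r→x (+6), pos 2: a→d (+3), pos 3: i→o (+6) — repeating every 2. The shifts repeat in a cycle of length 2: positions 0,1,… shift by +3, +6, then the pattern repeats.
Undoing it on socfd: s−3=p, o−6=i, c−3=z, f−6=z, d−3=a.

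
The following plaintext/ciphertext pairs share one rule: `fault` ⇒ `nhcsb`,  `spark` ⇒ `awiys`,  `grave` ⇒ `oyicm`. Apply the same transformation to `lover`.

Shifts by position in fault: pos 0: f→n (+8), pos 1: a→h (+7), pos 2: u→c (+8), pos 3: l→s (+7) — repeating every 2. It's a Vigenère-style cipher with numeric key [8,7]: position i shifts by key[i mod 2].
For lover: l+8=t, o+7=v, v+8=d, e+7=l, r+8=z.

tvdlz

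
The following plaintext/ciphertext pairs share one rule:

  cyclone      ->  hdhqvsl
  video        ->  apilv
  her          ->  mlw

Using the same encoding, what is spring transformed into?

xuwpsl

The shift depends on letter class: consonant c→h is +5, but vowel o→v is +7. The rule splits by letter class: vowels +7, consonants +5.
For spring: s(cons)+5=x, p(cons)+5=u, r(cons)+5=w, i(vowel)+7=p, n(cons)+5=s, g(cons)+5=l.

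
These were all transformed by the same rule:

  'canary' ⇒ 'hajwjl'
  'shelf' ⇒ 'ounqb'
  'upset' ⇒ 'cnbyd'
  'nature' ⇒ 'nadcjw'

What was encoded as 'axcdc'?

tutor

Read the word backwards and shift each letter +9.
Decoding axcdc: shift back: a−9=r, x−9=o, c−9=t, d−9=u, c−9=t → rotut; then reverse → tutor.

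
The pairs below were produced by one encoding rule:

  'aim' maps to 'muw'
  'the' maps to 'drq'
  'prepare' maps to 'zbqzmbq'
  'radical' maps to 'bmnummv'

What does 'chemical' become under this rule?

mrqwummv

Two shifts are in play — +12 for a/e/i/o/u, +10 for every other letter.
Applying it to chemical: c(cons)+10=m, h(cons)+10=r, e(vowel)+12=q, m(cons)+10=w, i(vowel)+12=u, c(cons)+10=m, a(vowel)+12=m, l(cons)+10=v.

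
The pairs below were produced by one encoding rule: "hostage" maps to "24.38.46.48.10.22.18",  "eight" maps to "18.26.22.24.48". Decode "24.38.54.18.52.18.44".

The formula is n = 2×(alphabet index, a=1) + 8.
Decoding 24.38.54.18.52.18.44: 24→(24−8)÷2=8=h, 38→(38−8)÷2=15=o, 54→(54−8)÷2=23=w, 18→(18−8)÷2=5=e, 52→(52−8)÷2=22=v, 18→(18−8)÷2=5=e, 44→(44−8)÷2=18=r.

however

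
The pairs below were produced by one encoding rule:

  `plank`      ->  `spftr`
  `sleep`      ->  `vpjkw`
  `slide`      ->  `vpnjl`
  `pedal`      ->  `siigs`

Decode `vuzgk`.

In plank: p→s is +3, l→p is +4, a→f is +5, n→t is +6 — the shift increases by 1 each position. The shift increases by 1 at each position, starting from +3: 3, 4, 5, ….
Undoing it on vuzgk: v−3=s, u−4=q, z−5=u, g−6=a, k−7=d.

squad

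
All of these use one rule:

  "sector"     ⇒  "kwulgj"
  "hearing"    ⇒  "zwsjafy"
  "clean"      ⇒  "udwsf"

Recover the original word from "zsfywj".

It's a constant shift of +18 (ROT18).
Decoding zsfywj: z−18=h, s−18=a, f−18=n, y−18=g, w−18=e, j−18=r.

hanger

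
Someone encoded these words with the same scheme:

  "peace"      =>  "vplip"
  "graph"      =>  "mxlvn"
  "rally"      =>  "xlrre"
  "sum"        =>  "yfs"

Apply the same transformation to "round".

xzftj

The shift depends on letter class: consonant p→v is +6, but vowel e→p is +11. Two shifts are in play — +11 for a/e/i/o/u, +6 for every other letter.
For round: r(cons)+6=x, o(vowel)+11=z, u(vowel)+11=f, n(cons)+6=t, d(cons)+6=j.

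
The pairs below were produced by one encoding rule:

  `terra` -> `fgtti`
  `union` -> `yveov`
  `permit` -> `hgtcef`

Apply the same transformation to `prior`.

Treating letters as 0–25, the rule is x ↦ 19x + 8 (mod 26).
For prior: p(15)→19·15+8≡7=h; r(17)→19·17+8≡19=t; i(8)→19·8+8≡4=e; o(14)→19·14+8≡14=o; r(17)→19·17+8≡19=t (all mod 26).

hteot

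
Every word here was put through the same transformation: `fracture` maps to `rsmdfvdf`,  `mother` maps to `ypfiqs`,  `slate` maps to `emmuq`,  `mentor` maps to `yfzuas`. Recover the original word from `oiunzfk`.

Shifts by position in fracture: pos 0: f→r (+12), pos 1: r→s (+1), pos 2: a→m (+12), pos 3: c→d (+1) — repeating every 2. A repeating key of period 2 is used — shifts +12, +1 over and over.
Decoding oiunzfk: o−12=c, i−1=h, u−12=i, n−1=m, z−12=n, f−1=e, k−12=y.

chimney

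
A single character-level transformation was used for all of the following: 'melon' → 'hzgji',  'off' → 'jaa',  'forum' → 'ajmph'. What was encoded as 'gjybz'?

It's a constant shift of +21 (ROT21).
Undoing it on gjybz: g−21=l, j−21=o, y−21=d, b−21=g, z−21=e.

lodge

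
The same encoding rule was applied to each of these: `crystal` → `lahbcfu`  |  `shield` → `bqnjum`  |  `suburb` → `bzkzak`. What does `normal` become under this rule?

The shift depends on letter class: consonant c→l is +9, but vowel a→f is +5. Vowels shift forward by 5 and consonants shift forward by 9.
For normal: n(cons)+9=w, o(vowel)+5=t, r(cons)+9=a, m(cons)+9=v, a(vowel)+5=f, l(cons)+9=u.

wtavfu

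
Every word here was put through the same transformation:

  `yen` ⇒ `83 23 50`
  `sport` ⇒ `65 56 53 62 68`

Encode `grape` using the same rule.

y(#25)→83 and e(#5)→23: differences scale by 3, so n = 3·pos + 8. With a=1..z=26, the number is 3·pos + 8.
For grape: g=7→29, r=18→62, a=1→11, p=16→56, e=5→23.

29 62 11 56 23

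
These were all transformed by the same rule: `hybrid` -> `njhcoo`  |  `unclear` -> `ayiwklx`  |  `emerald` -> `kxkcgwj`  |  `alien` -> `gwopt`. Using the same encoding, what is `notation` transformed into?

tzzlztuy

Shifts by position in hybrid: pos 0: h→n (+6), pos 1: y→j (+11), pos 2: b→h (+6), pos 3: r→c (+11) — repeating every 2. The shifts repeat in a cycle of length 2: positions 0,1,… shift by +6, +11, then the pattern repeats.
On notation: n+6=t, o+11=z, t+6=z, a+11=l, t+6=z, i+11=t, o+6=u, n+11=y.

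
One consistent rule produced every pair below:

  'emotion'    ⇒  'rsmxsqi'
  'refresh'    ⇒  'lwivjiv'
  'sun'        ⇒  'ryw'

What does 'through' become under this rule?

The output letters match the input read backwards, each shifted +4: emotion reversed is noitome. The word is reversed, then every letter is shifted forward by 4.
For through: reverse → hguorht; then shift: h+4=l, g+4=k, u+4=y, o+4=s, r+4=v, h+4=l, t+4=x.

lkysvlx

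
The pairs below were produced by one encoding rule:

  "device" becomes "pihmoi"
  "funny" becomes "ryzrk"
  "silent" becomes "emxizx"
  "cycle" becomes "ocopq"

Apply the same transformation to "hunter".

Shifts by position in device: pos 0: d→p (+12), pos 1: e→i (+4), pos 2: v→h (+12), pos 3: i→m (+4) — repeating every 2. The shifts repeat in a cycle of length 2: positions 0,1,… shift by +12, +4, then the pattern repeats.
Applying it to hunter: h+12=t, u+4=y, n+12=z, t+4=x, e+12=q, r+4=v.

tyzxqv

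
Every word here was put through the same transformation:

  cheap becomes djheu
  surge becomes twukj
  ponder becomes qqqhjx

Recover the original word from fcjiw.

eager

In cheap: c→d is +1, h→j is +2, e→h is +3, a→e is +4 — the shift increases by 1 each position. Letter i (0-indexed) is shifted by i+1, so successive shifts are 1, 2, 3, ….
Undoing it on fcjiw: f−1=e, c−2=a, j−3=g, i−4=e, w−5=r.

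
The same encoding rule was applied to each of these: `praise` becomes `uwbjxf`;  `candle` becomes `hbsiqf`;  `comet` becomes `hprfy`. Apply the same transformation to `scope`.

xhpuf

The rule splits by letter class: vowels +1, consonants +5.
Applying it to scope: s(cons)+5=x, c(cons)+5=h, o(vowel)+1=p, p(cons)+5=u, e(vowel)+1=f.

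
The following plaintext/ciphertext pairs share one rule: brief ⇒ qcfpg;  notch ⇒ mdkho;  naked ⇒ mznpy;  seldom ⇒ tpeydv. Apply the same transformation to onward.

dmjzcy

b(1)→q(16) and r(17)→c(2) fit y≡17x+25 (mod 26); the inverse of 17 mod 26 is 23. This is an affine cipher: with a=0,…,z=25, each position x becomes (17x+25) mod 26.
Applying it to onward: o(14)→17·14+25≡3=d; n(13)→17·13+25≡12=m; w(22)→17·22+25≡9=j; a(0)→17·0+25≡25=z; r(17)→17·17+25≡2=c; d(3)→17·3+25≡24=y (all mod 26).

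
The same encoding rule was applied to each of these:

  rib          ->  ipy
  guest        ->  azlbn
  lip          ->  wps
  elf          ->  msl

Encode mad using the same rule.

The output letters match the input read backwards, each shifted +7: rib reversed is bir. Read the word backwards and shift each letter +7.
For mad: reverse → dam; then shift: d+7=k, a+7=h, m+7=t.

kht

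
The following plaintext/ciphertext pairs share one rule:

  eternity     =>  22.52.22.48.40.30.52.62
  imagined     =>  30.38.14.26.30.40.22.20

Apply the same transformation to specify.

50.44.22.18.30.24.62

Each letter becomes 2×(its alphabet position, a=1..z=26) + 12.
Applying it to specify: s=19→50, p=16→44, e=5→22, c=3→18, i=9→30, f=6→24, y=25→62.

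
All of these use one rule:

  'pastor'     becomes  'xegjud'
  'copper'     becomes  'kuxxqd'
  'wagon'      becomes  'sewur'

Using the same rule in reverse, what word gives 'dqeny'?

p(15)→x(23) and a(0)→e(4) fit y≡3x+4 (mod 26); the inverse of 3 mod 26 is 9. This is an affine cipher: with a=0,…,z=25, each position x becomes (3x+4) mod 26.
Decoding dqeny: d(3)→9·(3−4)≡17=r; q(16)→9·(16−4)≡4=e; e(4)→9·(4−4)≡0=a; n(13)→9·(13−4)≡3=d; y(24)→9·(24−4)≡24=y (all mod 26).

ready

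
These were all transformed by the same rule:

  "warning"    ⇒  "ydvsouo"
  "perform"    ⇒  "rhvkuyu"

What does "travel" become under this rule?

vueaks

In warning: w→y is +2, a→d is +3, r→v is +4, n→s is +5 — the shift increases by 1 each position. The shift increases by 1 at each position, starting from +2: 2, 3, 4, ….
Applying it to travel: t+2=v, r+3=u, a+4=e, v+5=a, e+6=k, l+7=s.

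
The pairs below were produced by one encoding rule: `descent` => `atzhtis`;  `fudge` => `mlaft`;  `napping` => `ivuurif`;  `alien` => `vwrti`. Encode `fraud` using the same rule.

mgvla

This is an affine cipher: with a=0,…,z=25, each position x becomes (19x+21) mod 26.
Applying it to fraud: f(5)→19·5+21≡12=m; r(17)→19·17+21≡6=g; a(0)→19·0+21≡21=v; u(20)→19·20+21≡11=l; d(3)→19·3+21≡0=a (all mod 26).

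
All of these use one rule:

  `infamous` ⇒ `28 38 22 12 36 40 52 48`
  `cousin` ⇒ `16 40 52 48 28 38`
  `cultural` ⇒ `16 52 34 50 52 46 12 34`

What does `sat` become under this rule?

48 12 50

i(#9)→28 and n(#14)→38: differences scale by 2, so n = 2·pos + 10. Each letter becomes 2×(its alphabet position, a=1..z=26) + 10.
Applying it to sat: s=19→48, a=1→12, t=20→50.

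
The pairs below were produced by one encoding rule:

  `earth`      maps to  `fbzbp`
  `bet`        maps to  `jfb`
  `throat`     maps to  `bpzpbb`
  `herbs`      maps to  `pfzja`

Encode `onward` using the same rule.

pvebzl

The shift depends on letter class: consonant r→z is +8, but vowel e→f is +1. Two shifts are in play — +1 for a/e/i/o/u, +8 for every other letter.
On onward: o(vowel)+1=p, n(cons)+8=v, w(cons)+8=e, a(vowel)+1=b, r(cons)+8=z, d(cons)+8=l.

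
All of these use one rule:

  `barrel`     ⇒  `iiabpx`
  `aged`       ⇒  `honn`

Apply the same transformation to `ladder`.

Each letter shifts forward by (position + 7), i.e. 7, 8, 9, … — the shift grows by one for each successive letter.
Applying it to ladder: l+7=s, a+8=i, d+9=m, d+10=n, e+11=p, r+12=d.

simnpd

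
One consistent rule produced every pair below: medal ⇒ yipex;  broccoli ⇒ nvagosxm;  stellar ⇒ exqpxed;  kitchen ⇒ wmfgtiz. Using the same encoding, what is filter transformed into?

rmxxqv

Shifts by position in medal: pos 0: m→y (+12), pos 1: e→i (+4), pos 2: d→p (+12), pos 3: a→e (+4) — repeating every 2. The shifts repeat in a cycle of length 2: positions 0,1,… shift by +12, +4, then the pattern repeats.
On filter: f+12=r, i+4=m, l+12=x, t+4=x, e+12=q, r+4=v.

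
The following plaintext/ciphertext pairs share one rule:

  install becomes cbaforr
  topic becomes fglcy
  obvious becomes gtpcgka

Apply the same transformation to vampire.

i(8)→c(2) and n(13)→b(1) fit y≡5x+14 (mod 26); the inverse of 5 mod 26 is 21. This is an affine cipher: with a=0,…,z=25, each position x becomes (5x+14) mod 26.
On vampire: v(21)→5·21+14≡15=p; a(0)→5·0+14≡14=o; m(12)→5·12+14≡22=w; p(15)→5·15+14≡11=l; i(8)→5·8+14≡2=c; r(17)→5·17+14≡21=v; e(4)→5·4+14≡8=i (all mod 26).

powlcvi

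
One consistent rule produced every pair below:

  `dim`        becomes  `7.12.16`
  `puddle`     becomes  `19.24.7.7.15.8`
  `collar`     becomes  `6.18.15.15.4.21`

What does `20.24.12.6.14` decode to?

d is letter #4 and maps to 7: an offset of 3. The number is (letter's place in the alphabet, a=1) + 3.
Decoding 20.24.12.6.14: 20→(20−3)÷1=17=q, 24→(24−3)÷1=21=u, 12→(12−3)÷1=9=i, 6→(6−3)÷1=3=c, 14→(14−3)÷1=11=k.

quick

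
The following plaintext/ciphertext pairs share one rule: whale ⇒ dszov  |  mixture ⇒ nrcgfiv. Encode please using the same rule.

Each pair mirrors across the alphabet (w↔d, h↔s, a↔z): positions sum to 25. Each letter is replaced by its mirror in the alphabet: a↔z, b↔y, c↔x, and so on (the Atbash cipher).
Applying it to please: p↔k, l↔o, e↔v, a↔z, s↔h, e↔v.

kovzhv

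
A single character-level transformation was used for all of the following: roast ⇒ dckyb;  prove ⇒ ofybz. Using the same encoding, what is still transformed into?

The output letters match the input read backwards, each shifted +10: roast reversed is tsaor. Two steps: reverse the string, then apply a Caesar shift of +10.
On still: reverse → llits; then shift: l+10=v, l+10=v, i+10=s, t+10=d, s+10=c.

vvsdc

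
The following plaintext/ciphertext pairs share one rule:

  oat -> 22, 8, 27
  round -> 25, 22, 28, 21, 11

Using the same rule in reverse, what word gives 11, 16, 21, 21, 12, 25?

o is letter #15 and maps to 22: an offset of 7. The number is (letter's place in the alphabet, a=1) + 7.
Decoding 11, 16, 21, 21, 12, 25: 11→(11−7)÷1=4=d, 16→(16−7)÷1=9=i, 21→(21−7)÷1=14=n, 21→(21−7)÷1=14=n, 12→(12−7)÷1=5=e, 25→(25−7)÷1=18=r.

dinner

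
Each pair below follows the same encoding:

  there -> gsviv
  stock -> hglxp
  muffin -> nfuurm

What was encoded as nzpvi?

maker

Letters are reflected about the middle of the alphabet (position → 25−position): Atbash.
Reversing it on nzpvi: n↔m, z↔a, p↔k, v↔e, i↔r.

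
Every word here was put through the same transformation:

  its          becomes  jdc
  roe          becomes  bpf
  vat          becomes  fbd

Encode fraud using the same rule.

The shift depends on letter class: consonant t→d is +10, but vowel i→j is +1. Vowels shift forward by 1 and consonants shift forward by 10.
Applying it to fraud: f(cons)+10=p, r(cons)+10=b, a(vowel)+1=b, u(vowel)+1=v, d(cons)+10=n.

pbbvn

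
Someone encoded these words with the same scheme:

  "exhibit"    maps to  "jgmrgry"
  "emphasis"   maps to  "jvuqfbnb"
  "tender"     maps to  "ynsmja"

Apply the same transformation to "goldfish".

Shifts by position in exhibit: pos 0: e→j (+5), pos 1: x→g (+9), pos 2: h→m (+5), pos 3: i→r (+9) — repeating every 2. It's a Vigenère-style cipher with numeric key [5,9]: position i shifts by key[i mod 2].
For goldfish: g+5=l, o+9=x, l+5=q, d+9=m, f+5=k, i+9=r, s+5=x, h+9=q.

lxqmkrxq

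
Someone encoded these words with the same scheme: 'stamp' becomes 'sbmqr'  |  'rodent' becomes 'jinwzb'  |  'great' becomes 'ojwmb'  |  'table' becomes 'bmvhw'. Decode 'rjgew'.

price

s(18)→s(18) and t(19)→b(1) fit y≡9x+12 (mod 26); the inverse of 9 mod 26 is 3. This is an affine cipher: with a=0,…,z=25, each position x becomes (9x+12) mod 26.
Reversing it on rjgew: r(17)→3·(17−12)≡15=p; j(9)→3·(9−12)≡17=r; g(6)→3·(6−12)≡8=i; e(4)→3·(4−12)≡2=c; w(22)→3·(22−12)≡4=e (all mod 26).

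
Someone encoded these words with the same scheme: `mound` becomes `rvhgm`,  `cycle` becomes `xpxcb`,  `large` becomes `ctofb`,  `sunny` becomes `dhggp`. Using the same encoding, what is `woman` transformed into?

lvrtg

m(12)→r(17) and o(14)→v(21) fit y≡15x+19 (mod 26); the inverse of 15 mod 26 is 7. Treating letters as 0–25, the rule is x ↦ 15x + 19 (mod 26).
Applying it to woman: w(22)→15·22+19≡11=l; o(14)→15·14+19≡21=v; m(12)→15·12+19≡17=r; a(0)→15·0+19≡19=t; n(13)→15·13+19≡6=g (all mod 26).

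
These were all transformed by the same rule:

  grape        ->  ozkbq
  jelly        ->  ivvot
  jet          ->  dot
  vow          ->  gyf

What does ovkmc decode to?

scale

The output letters match the input read backwards, each shifted +10: grape reversed is eparg. Two steps: reverse the string, then apply a Caesar shift of +10.
Decoding ovkmc: shift back: o−10=e, v−10=l, k−10=a, m−10=c, c−10=s → elacs; then reverse → scale.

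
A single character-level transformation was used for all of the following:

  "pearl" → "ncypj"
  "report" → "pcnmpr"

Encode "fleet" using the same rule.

Compare letters: p→n is +24, e→c is +24, a→y is +24 — a constant shift. Every letter moves 24 places later in the alphabet, wrapping around z→a.
For fleet: f+24=d, l+24=j, e+24=c, e+24=c, t+24=r.

djccr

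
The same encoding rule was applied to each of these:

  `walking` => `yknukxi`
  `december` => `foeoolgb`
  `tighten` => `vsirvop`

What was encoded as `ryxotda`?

A repeating key of period 2 is used — shifts +2, +10 over and over.
Reversing it on ryxotda: r−2=p, y−10=o, x−2=v, o−10=e, t−2=r, d−10=t, a−2=y.

poverty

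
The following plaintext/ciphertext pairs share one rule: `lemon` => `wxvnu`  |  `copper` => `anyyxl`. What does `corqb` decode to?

The output letters match the input read backwards, each shifted +9: lemon reversed is nomel. Read the word backwards and shift each letter +9.
Reversing it on corqb: shift back: c−9=t, o−9=f, r−9=i, q−9=h, b−9=s → tfihs; then reverse → shift.

shift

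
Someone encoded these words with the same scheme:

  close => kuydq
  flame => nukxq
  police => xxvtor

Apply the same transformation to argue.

iaqfq

In close: c→k is +8, l→u is +9, o→y is +10, s→d is +11 — the shift increases by 1 each position. Each letter shifts forward by (position + 8), i.e. 8, 9, 10, … — the shift grows by one for each successive letter.
For argue: a+8=i, r+9=a, g+10=q, u+11=f, e+12=q.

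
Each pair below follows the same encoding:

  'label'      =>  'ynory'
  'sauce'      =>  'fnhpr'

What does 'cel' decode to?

Compare letters: l→y is +13, a→n is +13, b→o is +13 — a constant shift. This is a Caesar cipher with shift 13.
Decoding cel: c−13=p, e−13=r, l−13=y.

pry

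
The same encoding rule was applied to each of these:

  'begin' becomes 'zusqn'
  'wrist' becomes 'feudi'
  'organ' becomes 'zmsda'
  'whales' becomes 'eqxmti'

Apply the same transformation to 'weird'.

pduqi

The output letters match the input read backwards, each shifted +12: begin reversed is nigeb. Read the word backwards and shift each letter +12.
For weird: reverse → driew; then shift: d+12=p, r+12=d, i+12=u, e+12=q, w+12=i.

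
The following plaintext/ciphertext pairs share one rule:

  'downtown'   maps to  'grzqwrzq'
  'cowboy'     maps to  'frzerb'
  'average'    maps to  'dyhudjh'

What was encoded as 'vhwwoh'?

settle

Compare letters: d→g is +3, o→r is +3, w→z is +3 — a constant shift. It's a constant shift of +3 (ROT3).
Decoding vhwwoh: v−3=s, h−3=e, w−3=t, w−3=t, o−3=l, h−3=e.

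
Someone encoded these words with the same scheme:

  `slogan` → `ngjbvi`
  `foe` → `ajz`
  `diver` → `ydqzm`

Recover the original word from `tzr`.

yew

It's a constant shift of +21 (ROT21).
Decoding tzr: t−21=y, z−21=e, r−21=w.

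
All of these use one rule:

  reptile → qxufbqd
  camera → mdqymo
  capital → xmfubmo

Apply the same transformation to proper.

dqbadb

Two steps: reverse the string, then apply a Caesar shift of +12.
Applying it to proper: reverse → reporp; then shift: r+12=d, e+12=q, p+12=b, o+12=a, r+12=d, p+12=b.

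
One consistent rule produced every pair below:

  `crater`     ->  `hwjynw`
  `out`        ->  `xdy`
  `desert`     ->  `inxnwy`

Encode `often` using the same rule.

The shift depends on letter class: consonant c→h is +5, but vowel a→j is +9. The rule splits by letter class: vowels +9, consonants +5.
Applying it to often: o(vowel)+9=x, f(cons)+5=k, t(cons)+5=y, e(vowel)+9=n, n(cons)+5=s.

xkyns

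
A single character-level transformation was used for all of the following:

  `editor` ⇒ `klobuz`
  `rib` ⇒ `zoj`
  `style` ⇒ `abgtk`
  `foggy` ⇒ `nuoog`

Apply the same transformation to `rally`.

The shift depends on letter class: consonant d→l is +8, but vowel e→k is +6. The rule splits by letter class: vowels +6, consonants +8.
For rally: r(cons)+8=z, a(vowel)+6=g, l(cons)+8=t, l(cons)+8=t, y(cons)+8=g.

zgttg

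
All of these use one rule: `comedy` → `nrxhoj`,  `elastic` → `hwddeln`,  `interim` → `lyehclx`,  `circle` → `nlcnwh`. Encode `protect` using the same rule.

acrehne

The shift depends on letter class: consonant c→n is +11, but vowel o→r is +3. Two shifts are in play — +3 for a/e/i/o/u, +11 for every other letter.
On protect: p(cons)+11=a, r(cons)+11=c, o(vowel)+3=r, t(cons)+11=e, e(vowel)+3=h, c(cons)+11=n, t(cons)+11=e.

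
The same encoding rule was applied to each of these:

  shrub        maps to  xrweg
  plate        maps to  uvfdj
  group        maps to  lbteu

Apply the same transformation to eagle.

jklvj

The shifts repeat in a cycle of length 2: positions 0,1,… shift by +5, +10, then the pattern repeats.
For eagle: e+5=j, a+10=k, g+5=l, l+10=v, e+5=j.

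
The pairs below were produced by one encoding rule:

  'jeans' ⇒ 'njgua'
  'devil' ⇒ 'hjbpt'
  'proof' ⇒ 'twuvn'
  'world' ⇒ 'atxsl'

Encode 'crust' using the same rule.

gwazb

Letter i (0-indexed) is shifted by i+4, so successive shifts are 4, 5, 6, ….
On crust: c+4=g, r+5=w, u+6=a, s+7=z, t+8=b.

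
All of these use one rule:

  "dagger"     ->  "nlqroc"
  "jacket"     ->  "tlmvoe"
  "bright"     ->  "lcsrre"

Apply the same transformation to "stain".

Shifts by position in dagger: pos 0: d→n (+10), pos 1: a→l (+11), pos 2: g→q (+10), pos 3: g→r (+11) — repeating every 2. The shifts repeat in a cycle of length 2: positions 0,1,… shift by +10, +11, then the pattern repeats.
For stain: s+10=c, t+11=e, a+10=k, i+11=t, n+10=x.

cektx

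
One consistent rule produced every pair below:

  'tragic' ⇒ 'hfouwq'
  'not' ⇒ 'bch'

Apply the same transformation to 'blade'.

Compare letters: t→h is +14, r→f is +14, a→o is +14 — a constant shift. It's a constant shift of +14 (ROT14).
Applying it to blade: b+14=p, l+14=z, a+14=o, d+14=r, e+14=s.

pzors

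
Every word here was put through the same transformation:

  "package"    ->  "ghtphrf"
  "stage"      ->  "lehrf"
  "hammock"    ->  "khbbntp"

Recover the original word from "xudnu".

union

p(15)→g(6) and a(0)→h(7) fit y≡19x+7 (mod 26); the inverse of 19 mod 26 is 11. This is an affine cipher: with a=0,…,z=25, each position x becomes (19x+7) mod 26.
Reversing it on xudnu: x(23)→11·(23−7)≡20=u; u(20)→11·(20−7)≡13=n; d(3)→11·(3−7)≡8=i; n(13)→11·(13−7)≡14=o; u(20)→11·(20−7)≡13=n (all mod 26).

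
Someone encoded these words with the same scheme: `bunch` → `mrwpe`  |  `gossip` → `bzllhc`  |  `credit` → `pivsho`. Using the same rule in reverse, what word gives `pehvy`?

b(1)→m(12) and u(20)→r(17) fit y≡3x+9 (mod 26); the inverse of 3 mod 26 is 9. Each letter's alphabet position (a=0..z=25) is mapped through 3·x+9 mod 26 — an affine cipher.
Undoing it on pehvy: p(15)→9·(15−9)≡2=c; e(4)→9·(4−9)≡7=h; h(7)→9·(7−9)≡8=i; v(21)→9·(21−9)≡4=e; y(24)→9·(24−9)≡5=f (all mod 26).

chief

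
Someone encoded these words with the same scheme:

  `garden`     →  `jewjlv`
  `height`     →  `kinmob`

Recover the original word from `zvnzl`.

write

In garden: g→j is +3, a→e is +4, r→w is +5, d→j is +6 — the shift increases by 1 each position. The shift increases by 1 at each position, starting from +3: 3, 4, 5, ….
Decoding zvnzl: z−3=w, v−4=r, n−5=i, z−6=t, l−7=e.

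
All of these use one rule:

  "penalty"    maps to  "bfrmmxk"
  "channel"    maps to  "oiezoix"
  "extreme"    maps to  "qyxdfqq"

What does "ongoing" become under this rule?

A repeating key of period 3 is used — shifts +12, +1, +4 over and over.
For ongoing: o+12=a, n+1=o, g+4=k, o+12=a, i+1=j, n+4=r, g+12=s.

aokajrs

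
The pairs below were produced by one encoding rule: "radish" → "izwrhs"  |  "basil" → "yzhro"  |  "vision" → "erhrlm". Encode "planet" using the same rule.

kozmvg

Each pair mirrors across the alphabet (r↔i, a↔z, d↔w): positions sum to 25. Letters are reflected about the middle of the alphabet (position → 25−position): Atbash.
Applying it to planet: p↔k, l↔o, a↔z, n↔m, e↔v, t↔g.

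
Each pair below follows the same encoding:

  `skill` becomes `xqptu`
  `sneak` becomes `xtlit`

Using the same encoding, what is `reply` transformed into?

wkwth

In skill: s→x is +5, k→q is +6, i→p is +7, l→t is +8 — the shift increases by 1 each position. Letter i (0-indexed) is shifted by i+5, so successive shifts are 5, 6, 7, ….
For reply: r+5=w, e+6=k, p+7=w, l+8=t, y+9=h.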